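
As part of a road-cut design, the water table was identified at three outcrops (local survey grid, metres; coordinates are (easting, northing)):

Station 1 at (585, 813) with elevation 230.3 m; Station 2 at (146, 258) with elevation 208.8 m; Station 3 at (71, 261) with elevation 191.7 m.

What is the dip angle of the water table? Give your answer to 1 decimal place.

Let the plane be z = a·E + b·N + c.
Station 2−Station 1: −439a − 555b = −21.5;  Station 3−Station 1: −514a − 552b = −38.6.
Solving gives a = 0.22251, b = −0.13726.
Gradient magnitude |∇z| = √(a² + b²) = √(0.04951 + 0.01884) = 0.26144.
True dip = arctan(0.26144) = 14.7°, dipping toward WNW (azimuth ≈ 302°).

14.7°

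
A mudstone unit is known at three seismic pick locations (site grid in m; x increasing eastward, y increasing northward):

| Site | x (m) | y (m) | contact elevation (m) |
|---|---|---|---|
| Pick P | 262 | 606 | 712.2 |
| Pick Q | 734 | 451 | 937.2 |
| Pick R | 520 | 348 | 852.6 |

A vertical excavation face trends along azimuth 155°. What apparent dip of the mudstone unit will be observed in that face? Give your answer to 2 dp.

15.57°

Let the plane be z = a·x + b·y + c.
Pick Q−Pick P: 472a − 155b = 225;  Pick R−Pick P: 258a − 258b = 140.4.
Solving gives a = 0.44369, b = −0.10049.
Unit vector along 155° is (sin 155°, cos 155°) = (0.4226, -0.9063).
Slope in that direction = a·(0.4226) + b·(-0.9063) = 0.27859.
Apparent dip = arctan|0.27859| = 15.57° (true dip is 24.5°, so apparent ≤ true as expected).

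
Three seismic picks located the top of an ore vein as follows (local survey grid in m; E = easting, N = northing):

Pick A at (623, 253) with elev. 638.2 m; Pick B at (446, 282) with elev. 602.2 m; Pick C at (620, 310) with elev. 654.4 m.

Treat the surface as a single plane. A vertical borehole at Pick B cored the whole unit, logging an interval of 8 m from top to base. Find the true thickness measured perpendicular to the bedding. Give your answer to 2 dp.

Let the plane be z = a·E + b·N + c.
Pick B−Pick A: −177a + 29b = −36;  Pick C−Pick A: −3a + 57b = 16.2.
Solving gives a = 0.25213, b = 0.29748.
|∇z| = √(a²+b²) = 0.38995, so dip δ = arctan(0.38995) = 21.30°.
True thickness = vertical thickness × cos δ = 8 × cos 21.30° = 7.45 m.

7.45 m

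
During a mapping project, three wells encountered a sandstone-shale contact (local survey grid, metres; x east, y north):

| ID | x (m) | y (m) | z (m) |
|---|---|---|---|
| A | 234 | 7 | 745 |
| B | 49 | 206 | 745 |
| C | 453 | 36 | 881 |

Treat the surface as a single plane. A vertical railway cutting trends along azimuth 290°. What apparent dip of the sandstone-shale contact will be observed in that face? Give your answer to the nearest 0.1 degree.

Let the plane be z = a·x + b·y + c.
B−A: −185a + 199b = 0;  C−A: 219a + 29b = 136.
Solving gives a = 0.55294, b = 0.51404.
Unit vector along 290° is (sin 290°, cos 290°) = (-0.9397, 0.3420).
Slope in that direction = a·(-0.9397) + b·(0.3420) = −0.34378.
Apparent dip = arctan|0.34378| = 19.0° (true dip is 37.1°, so apparent ≤ true as expected).

19.0°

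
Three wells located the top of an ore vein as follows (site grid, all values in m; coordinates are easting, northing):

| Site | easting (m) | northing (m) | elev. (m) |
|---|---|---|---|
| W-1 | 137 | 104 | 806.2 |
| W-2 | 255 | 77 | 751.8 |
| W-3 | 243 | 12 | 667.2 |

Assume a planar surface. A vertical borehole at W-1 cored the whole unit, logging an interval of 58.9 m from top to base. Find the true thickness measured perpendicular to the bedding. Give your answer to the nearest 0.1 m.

35.2 m

Two edge vectors: W-1→W-2 = (118, -27, -54.4), W-1→W-3 = (106, -92, -139).
Normal n = (W-1→W-2) × (W-1→W-3) = (-1251.8, 10635.6, -7994).
So ∂z/∂easting = −n_x/n_z = −0.15659 and ∂z/∂northing = −n_y/n_z = 1.33045.
|∇z| = √(a²+b²) = 1.33963, so dip δ = arctan(1.33963) = 53.26°.
True thickness = vertical thickness × cos δ = 58.9 × cos 53.26° = 35.2 m.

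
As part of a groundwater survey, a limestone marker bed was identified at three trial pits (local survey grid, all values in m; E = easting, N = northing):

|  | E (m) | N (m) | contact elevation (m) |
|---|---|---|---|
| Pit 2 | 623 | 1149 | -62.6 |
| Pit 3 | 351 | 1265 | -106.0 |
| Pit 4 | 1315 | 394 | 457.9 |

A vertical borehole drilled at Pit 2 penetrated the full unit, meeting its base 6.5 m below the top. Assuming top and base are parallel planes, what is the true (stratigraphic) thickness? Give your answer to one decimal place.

4.8 m

Two edge vectors: Pit 2→Pit 3 = (-272, 116, -43.4), Pit 2→Pit 4 = (692, -755, 520.5).
Normal n = (Pit 2→Pit 3) × (Pit 2→Pit 4) = (27611, 111543.2, 125088).
So ∂z/∂E = −n_x/n_z = −0.22073 and ∂z/∂N = −n_y/n_z = −0.89172.
|∇z| = √(a²+b²) = 0.91863, so dip δ = arctan(0.91863) = 42.57°.
True thickness = vertical thickness × cos δ = 6.5 × cos 42.57° = 4.8 m.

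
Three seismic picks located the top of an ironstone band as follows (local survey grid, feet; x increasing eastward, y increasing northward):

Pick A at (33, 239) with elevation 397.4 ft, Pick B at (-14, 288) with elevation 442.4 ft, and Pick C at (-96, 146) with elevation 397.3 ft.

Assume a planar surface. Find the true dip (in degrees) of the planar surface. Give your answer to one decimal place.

Two edge vectors: Pick A→Pick B = (-47, 49, 45), Pick A→Pick C = (-129, -93, -0.1).
Normal n = (Pick A→Pick B) × (Pick A→Pick C) = (4180.1, -5809.7, 10692).
So ∂z/∂x = −n_x/n_z = −0.39096 and ∂z/∂y = −n_y/n_z = 0.54337.
Gradient magnitude |∇z| = √(a² + b²) = √(0.15285 + 0.29525) = 0.66940.
True dip = arctan(0.66940) = 33.8°, dipping toward SE (azimuth ≈ 144°).

33.8°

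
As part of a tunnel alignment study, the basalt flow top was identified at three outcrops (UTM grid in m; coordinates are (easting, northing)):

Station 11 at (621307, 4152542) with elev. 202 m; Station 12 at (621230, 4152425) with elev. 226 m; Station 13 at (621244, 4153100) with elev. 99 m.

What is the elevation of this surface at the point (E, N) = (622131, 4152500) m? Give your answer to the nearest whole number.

188 m

Two edge vectors: Station 11→Station 12 = (-77, -117, 24), Station 11→Station 13 = (-63, 558, -103).
Normal n = (Station 11→Station 12) × (Station 11→Station 13) = (-1341, -9443, -50337).
So ∂z/∂E = −n_x/n_z = −0.02664044 and ∂z/∂N = −n_y/n_z = −0.18759561.
Intercept c from Station 11: 202 + 16551.89 + 778998.63 = 795752.53.
At (622131, 4152500): z = −16573.8 − 778990.8 + 795752.53 = 187.9 m.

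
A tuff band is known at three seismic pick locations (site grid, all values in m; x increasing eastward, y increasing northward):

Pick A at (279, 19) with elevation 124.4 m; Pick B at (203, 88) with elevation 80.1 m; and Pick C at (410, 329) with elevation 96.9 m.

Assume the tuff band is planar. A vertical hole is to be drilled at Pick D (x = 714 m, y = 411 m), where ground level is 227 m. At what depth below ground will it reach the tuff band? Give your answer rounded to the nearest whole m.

40 m

Let the plane be z = a·x + b·y + c.
Pick B−Pick A: −76a + 69b = −44.3;  Pick C−Pick A: 131a + 310b = −27.5.
Solving gives a = 0.36306, b = −0.24213.
Then c = 124.4 − a·279 − b·19 = 27.71.
At (714, 411): z_contact = 259.2 − 99.5 + 27.71 = 187.4 m.
Depth below ground = 227 − 187.4 = 40 m.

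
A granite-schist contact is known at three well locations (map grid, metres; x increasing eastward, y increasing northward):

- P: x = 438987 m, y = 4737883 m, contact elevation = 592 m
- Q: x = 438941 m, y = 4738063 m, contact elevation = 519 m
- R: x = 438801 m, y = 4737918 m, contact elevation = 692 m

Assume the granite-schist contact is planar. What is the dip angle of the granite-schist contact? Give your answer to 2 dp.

40.73°

Two edge vectors: P→Q = (-46, 180, -73), P→R = (-186, 35, 100).
Normal n = (P→Q) × (P→R) = (20555, 18178, 31870).
So ∂z/∂x = −n_x/n_z = −0.64496 and ∂z/∂y = −n_y/n_z = −0.57038.
Gradient magnitude |∇z| = √(a² + b²) = √(0.41598 + 0.32533) = 0.86099.
True dip = arctan(0.86099) = 40.73°, dipping toward NE (azimuth ≈ 049°).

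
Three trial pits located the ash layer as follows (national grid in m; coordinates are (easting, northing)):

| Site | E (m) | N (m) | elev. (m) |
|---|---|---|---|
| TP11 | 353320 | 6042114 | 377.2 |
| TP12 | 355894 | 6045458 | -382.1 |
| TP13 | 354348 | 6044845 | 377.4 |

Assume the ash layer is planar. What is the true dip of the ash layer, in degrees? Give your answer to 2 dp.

31.68°

Two edge vectors: TP11→TP12 = (2574, 3344, -759.3), TP11→TP13 = (1028, 2731, 0.2).
Normal n = (TP11→TP12) × (TP11→TP13) = (2074317.1, -781075.2, 3591962).
So ∂z/∂E = −n_x/n_z = −0.57749 and ∂z/∂N = −n_y/n_z = 0.21745.
Gradient magnitude |∇z| = √(a² + b²) = √(0.33349 + 0.04728) = 0.61707.
True dip = arctan(0.61707) = 31.68°, dipping toward ESE (azimuth ≈ 111°).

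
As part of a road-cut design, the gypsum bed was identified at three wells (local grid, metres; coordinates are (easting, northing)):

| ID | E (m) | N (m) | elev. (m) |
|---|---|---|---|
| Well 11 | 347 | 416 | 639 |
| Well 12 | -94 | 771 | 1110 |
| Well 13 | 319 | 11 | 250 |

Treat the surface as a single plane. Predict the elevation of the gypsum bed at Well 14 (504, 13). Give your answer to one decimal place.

Let the plane be z = a·E + b·N + c.
Well 12−Well 11: −441a + 355b = 471;  Well 13−Well 11: −28a − 405b = −389.
Solving gives a = −0.27930, b = 0.97980.
Then c = 639 − a·347 − b·416 = 328.32.
At (504, 13): z = −140.8 + 12.7 + 328.32 = 200.3 m.

200.3 m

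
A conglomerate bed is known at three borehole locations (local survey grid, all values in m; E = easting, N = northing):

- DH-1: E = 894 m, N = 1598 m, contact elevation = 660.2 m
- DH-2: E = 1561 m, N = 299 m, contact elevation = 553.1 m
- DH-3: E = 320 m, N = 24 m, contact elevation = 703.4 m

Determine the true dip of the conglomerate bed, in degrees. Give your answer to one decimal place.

7.2°

Let the plane be z = a·E + b·N + c.
DH-2−DH-1: 667a − 1299b = −107.1;  DH-3−DH-1: −574a − 1574b = 43.2.
Solving gives a = −0.12514, b = 0.01819.
Gradient magnitude |∇z| = √(a² + b²) = √(0.01566 + 0.00033) = 0.12646.
True dip = arctan(0.12646) = 7.2°, dipping toward E (azimuth ≈ 098°).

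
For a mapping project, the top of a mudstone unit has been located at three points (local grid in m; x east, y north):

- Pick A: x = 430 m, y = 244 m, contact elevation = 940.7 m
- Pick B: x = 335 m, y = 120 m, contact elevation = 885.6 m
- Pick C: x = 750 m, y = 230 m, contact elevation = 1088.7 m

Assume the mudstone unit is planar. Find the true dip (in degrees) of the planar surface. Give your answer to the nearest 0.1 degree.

Two edge vectors: Pick A→Pick B = (-95, -124, -55.1), Pick A→Pick C = (320, -14, 148).
Normal n = (Pick A→Pick B) × (Pick A→Pick C) = (-19123.4, -3572, 41010).
So ∂z/∂x = −n_x/n_z = 0.46631 and ∂z/∂y = −n_y/n_z = 0.08710.
Gradient magnitude |∇z| = √(a² + b²) = √(0.21745 + 0.00759) = 0.47438.
True dip = arctan(0.47438) = 25.4°, dipping toward W (azimuth ≈ 259°).

25.4°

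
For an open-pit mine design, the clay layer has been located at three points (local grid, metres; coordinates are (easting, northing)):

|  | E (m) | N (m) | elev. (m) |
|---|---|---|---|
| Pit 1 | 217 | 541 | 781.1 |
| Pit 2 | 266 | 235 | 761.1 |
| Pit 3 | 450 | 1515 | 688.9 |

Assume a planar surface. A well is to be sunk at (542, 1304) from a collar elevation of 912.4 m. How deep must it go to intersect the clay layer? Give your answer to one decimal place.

260.6 m

Two edge vectors: Pit 1→Pit 2 = (49, -306, -20), Pit 1→Pit 3 = (233, 974, -92.2).
Normal n = (Pit 1→Pit 2) × (Pit 1→Pit 3) = (47693.2, -142.2, 119024).
So ∂z/∂E = −n_x/n_z = −0.400702 and ∂z/∂N = −n_y/n_z = 0.001195.
Intercept c from Pit 1: 781.1 + 86.95 − 0.65 = 867.41.
At (542, 1304): z_contact = −217.18 + 1.56 + 867.41 = 651.78 m.
Depth below ground = 912.4 − 651.78 = 260.6 m.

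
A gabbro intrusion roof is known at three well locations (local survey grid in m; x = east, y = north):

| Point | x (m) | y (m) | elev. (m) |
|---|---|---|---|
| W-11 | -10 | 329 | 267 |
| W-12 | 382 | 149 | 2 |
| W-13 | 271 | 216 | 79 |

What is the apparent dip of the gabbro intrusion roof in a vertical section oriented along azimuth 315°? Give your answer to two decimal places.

27.69°

Two edge vectors: W-11→W-12 = (392, -180, -265), W-11→W-13 = (281, -113, -188).
Normal n = (W-11→W-12) × (W-11→W-13) = (3895, -769, 6284).
So ∂z/∂x = −n_x/n_z = −0.61983 and ∂z/∂y = −n_y/n_z = 0.12237.
Unit vector along 315° is (sin 315°, cos 315°) = (-0.7071, 0.7071).
Slope in that direction = a·(-0.7071) + b·(0.7071) = 0.52482.
Apparent dip = arctan|0.52482| = 27.69° (true dip is 32.3°, so apparent ≤ true as expected).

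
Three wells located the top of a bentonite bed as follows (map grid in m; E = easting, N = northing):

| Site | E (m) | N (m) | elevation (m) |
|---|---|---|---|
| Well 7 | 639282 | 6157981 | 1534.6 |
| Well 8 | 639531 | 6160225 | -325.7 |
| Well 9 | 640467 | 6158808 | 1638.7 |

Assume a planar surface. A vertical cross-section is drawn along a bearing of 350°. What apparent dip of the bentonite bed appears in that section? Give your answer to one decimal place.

45.6°

Let the plane be z = a·E + b·N + c.
Well 8−Well 7: 249a + 2244b = −1860.3;  Well 9−Well 7: 1185a + 827b = 104.1.
Solving gives a = 0.72234, b = −0.90916.
Unit vector along 350° is (sin 350°, cos 350°) = (-0.1736, 0.9848).
Slope in that direction = a·(-0.1736) + b·(0.9848) = −1.02079.
Apparent dip = arctan|1.02079| = 45.6° (true dip is 49.3°, so apparent ≤ true as expected).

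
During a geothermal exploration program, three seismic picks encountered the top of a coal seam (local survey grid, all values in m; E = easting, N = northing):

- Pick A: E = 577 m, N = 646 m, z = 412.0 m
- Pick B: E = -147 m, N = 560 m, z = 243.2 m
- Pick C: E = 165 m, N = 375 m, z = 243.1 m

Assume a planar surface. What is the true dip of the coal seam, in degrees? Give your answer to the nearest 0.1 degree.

Two edge vectors: Pick A→Pick B = (-724, -86, -168.8), Pick A→Pick C = (-412, -271, -168.9).
Normal n = (Pick A→Pick B) × (Pick A→Pick C) = (-31219.4, -52738, 160772).
So ∂z/∂E = −n_x/n_z = 0.19418 and ∂z/∂N = −n_y/n_z = 0.32803.
Gradient magnitude |∇z| = √(a² + b²) = √(0.03771 + 0.10760) = 0.38120.
True dip = arctan(0.38120) = 20.9°, dipping toward SSW (azimuth ≈ 211°).

20.9°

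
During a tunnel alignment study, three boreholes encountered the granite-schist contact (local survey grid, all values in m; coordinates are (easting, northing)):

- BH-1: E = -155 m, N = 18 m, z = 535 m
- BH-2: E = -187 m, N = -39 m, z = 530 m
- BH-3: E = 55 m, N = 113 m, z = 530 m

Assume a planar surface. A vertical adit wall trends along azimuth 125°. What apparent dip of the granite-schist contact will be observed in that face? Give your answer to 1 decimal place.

8.4°

Two edge vectors: BH-1→BH-2 = (-32, -57, -5), BH-1→BH-3 = (210, 95, -5).
Normal n = (BH-1→BH-2) × (BH-1→BH-3) = (760, -1210, 8930).
So ∂z/∂E = −n_x/n_z = −0.08511 and ∂z/∂N = −n_y/n_z = 0.13550.
Unit vector along 125° is (sin 125°, cos 125°) = (0.8192, -0.5736).
Slope in that direction = a·(0.8192) + b·(-0.5736) = −0.14743.
Apparent dip = arctan|0.14743| = 8.4° (true dip is 9.1°, so apparent ≤ true as expected).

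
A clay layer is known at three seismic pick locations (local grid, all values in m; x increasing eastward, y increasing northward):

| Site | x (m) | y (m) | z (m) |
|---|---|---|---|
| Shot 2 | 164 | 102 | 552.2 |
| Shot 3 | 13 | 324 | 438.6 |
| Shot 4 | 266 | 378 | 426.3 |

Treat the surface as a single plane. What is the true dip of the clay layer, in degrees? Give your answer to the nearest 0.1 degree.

25.6°

Two edge vectors: Shot 2→Shot 3 = (-151, 222, -113.6), Shot 2→Shot 4 = (102, 276, -125.9).
Normal n = (Shot 2→Shot 3) × (Shot 2→Shot 4) = (3403.8, -30598.1, -64320).
So ∂z/∂x = −n_x/n_z = 0.05292 and ∂z/∂y = −n_y/n_z = −0.47572.
Gradient magnitude |∇z| = √(a² + b²) = √(0.00280 + 0.22631) = 0.47865.
True dip = arctan(0.47865) = 25.6°, dipping toward N (azimuth ≈ 354°).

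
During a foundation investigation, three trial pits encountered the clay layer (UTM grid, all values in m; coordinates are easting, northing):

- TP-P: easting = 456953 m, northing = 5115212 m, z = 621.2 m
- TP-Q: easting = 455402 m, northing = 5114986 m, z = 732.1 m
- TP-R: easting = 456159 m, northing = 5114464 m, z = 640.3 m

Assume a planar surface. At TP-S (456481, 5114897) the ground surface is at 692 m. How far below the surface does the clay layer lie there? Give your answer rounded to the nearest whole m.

52 m

Let the plane be z = a·easting + b·northing + c.
TP-Q−TP-P: −1551a − 226b = 110.9;  TP-R−TP-P: −794a − 748b = 19.1.
Solving gives a = −0.08018383, b = 0.05958016.
Then c = 621.2 − a·456953 − b·5115212 = −267503.70.
At (456481, 5114897): z_contact = −36602.4 + 304746.4 − 267503.70 = 640.3 m.
Depth below ground = 692 − 640.3 = 52 m.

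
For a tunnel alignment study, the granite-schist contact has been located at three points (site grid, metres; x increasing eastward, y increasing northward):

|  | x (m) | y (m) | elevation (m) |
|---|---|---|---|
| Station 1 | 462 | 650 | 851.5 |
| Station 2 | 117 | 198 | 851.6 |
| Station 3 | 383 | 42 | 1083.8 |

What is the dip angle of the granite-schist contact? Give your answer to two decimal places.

37.18°

Let the plane be z = a·x + b·y + c.
Station 2−Station 1: −345a − 452b = 0.1;  Station 3−Station 1: −79a − 608b = 232.3.
Solving gives a = 0.60292, b = −0.46041.
Gradient magnitude |∇z| = √(a² + b²) = √(0.36351 + 0.21198) = 0.75861.
True dip = arctan(0.75861) = 37.18°, dipping toward NW (azimuth ≈ 307°).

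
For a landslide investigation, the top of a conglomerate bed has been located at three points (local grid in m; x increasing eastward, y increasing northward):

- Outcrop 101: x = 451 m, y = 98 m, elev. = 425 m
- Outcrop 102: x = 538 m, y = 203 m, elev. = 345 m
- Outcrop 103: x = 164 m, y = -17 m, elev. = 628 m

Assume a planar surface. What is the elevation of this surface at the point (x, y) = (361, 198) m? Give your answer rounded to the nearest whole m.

453 m

Let the plane be z = a·x + b·y + c.
Outcrop 102−Outcrop 101: 87a + 105b = −80;  Outcrop 103−Outcrop 101: −287a − 115b = 203.
Solving gives a = −0.60184, b = −0.26324.
Then c = 425 − a·451 − b·98 = 722.23.
At (361, 198): z = −217.3 − 52.1 + 722.23 = 452.8 m.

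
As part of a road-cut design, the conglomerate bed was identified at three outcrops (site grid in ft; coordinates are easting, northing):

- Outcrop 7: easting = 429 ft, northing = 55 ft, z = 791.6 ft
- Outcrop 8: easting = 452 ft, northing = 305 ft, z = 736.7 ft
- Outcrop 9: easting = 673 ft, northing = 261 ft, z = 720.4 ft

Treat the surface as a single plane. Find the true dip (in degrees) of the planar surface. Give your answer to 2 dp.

13.43°

Let the plane be z = a·easting + b·northing + c.
Outcrop 8−Outcrop 7: 23a + 250b = −54.9;  Outcrop 9−Outcrop 7: 244a + 206b = −71.2.
Solving gives a = −0.11536, b = −0.20899.
Gradient magnitude |∇z| = √(a² + b²) = √(0.01331 + 0.04368) = 0.23871.
True dip = arctan(0.23871) = 13.43°, dipping toward NNE (azimuth ≈ 029°).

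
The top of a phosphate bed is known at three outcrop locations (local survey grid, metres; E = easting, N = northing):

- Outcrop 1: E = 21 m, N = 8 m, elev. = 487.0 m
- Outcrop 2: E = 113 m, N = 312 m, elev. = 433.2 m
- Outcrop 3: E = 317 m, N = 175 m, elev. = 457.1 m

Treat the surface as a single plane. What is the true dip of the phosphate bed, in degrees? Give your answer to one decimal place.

Two edge vectors: Outcrop 1→Outcrop 2 = (92, 304, -53.8), Outcrop 1→Outcrop 3 = (296, 167, -29.9).
Normal n = (Outcrop 1→Outcrop 2) × (Outcrop 1→Outcrop 3) = (-105, -13174, -74620).
So ∂z/∂E = −n_x/n_z = −0.00141 and ∂z/∂N = −n_y/n_z = −0.17655.
Gradient magnitude |∇z| = √(a² + b²) = √(0.00000 + 0.03117) = 0.17655.
True dip = arctan(0.17655) = 10.0°, dipping toward N (azimuth ≈ 000°).

10.0°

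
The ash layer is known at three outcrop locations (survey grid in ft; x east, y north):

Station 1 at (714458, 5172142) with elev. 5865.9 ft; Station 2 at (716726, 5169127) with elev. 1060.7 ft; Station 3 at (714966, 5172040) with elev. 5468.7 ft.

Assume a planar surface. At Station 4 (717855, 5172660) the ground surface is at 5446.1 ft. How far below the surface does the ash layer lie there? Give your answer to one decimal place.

Let the plane be z = a·x + b·y + c.
Station 2−Station 1: 2268a − 3015b = −4805.2;  Station 3−Station 1: 508a − 102b = −397.2.
Solving gives a = −0.544056222, b = 1.184504308.
Then c = 5865.9 − a·714458 − b·5172142 = −5731853.26.
At (717855, 5172660): z_contact = −390553.48 + 6127038.06 − 5731853.26 = 4631.31 ft.
Depth below ground = 5446.1 − 4631.31 = 814.8 ft.

814.8 ft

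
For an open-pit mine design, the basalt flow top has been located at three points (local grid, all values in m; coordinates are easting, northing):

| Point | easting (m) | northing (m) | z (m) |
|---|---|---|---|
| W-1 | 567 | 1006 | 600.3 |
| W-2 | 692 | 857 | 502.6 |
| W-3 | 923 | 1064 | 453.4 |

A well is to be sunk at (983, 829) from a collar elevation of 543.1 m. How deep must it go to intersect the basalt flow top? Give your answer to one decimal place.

Two edge vectors: W-1→W-2 = (125, -149, -97.7), W-1→W-3 = (356, 58, -146.9).
Normal n = (W-1→W-2) × (W-1→W-3) = (27554.7, -16418.7, 60294).
So ∂z/∂easting = −n_x/n_z = −0.457006 and ∂z/∂northing = −n_y/n_z = 0.272311.
Intercept c from W-1: 600.3 + 259.12 − 273.94 = 585.48.
At (983, 829): z_contact = −449.24 + 225.75 + 585.48 = 361.99 m.
Depth below ground = 543.1 − 361.99 = 181.1 m.

181.1 m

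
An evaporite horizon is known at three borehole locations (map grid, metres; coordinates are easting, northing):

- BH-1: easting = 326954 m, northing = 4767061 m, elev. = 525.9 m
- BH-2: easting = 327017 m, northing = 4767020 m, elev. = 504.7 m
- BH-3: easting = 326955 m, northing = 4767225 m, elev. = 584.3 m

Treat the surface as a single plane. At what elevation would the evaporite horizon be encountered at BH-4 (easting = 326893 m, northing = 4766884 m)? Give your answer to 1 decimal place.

469.1 m

Let the plane be z = a·easting + b·northing + c.
BH-2−BH-1: 63a − 41b = −21.2;  BH-3−BH-1: 1a + 164b = 58.4.
Solving gives a = −0.104347826, b = 0.356733828.
Then c = 525.9 − a·326954 − b·4767061 = −1665929.08.
At (326893, 4766884): z = −34110.6 + 1700508.8 − 1665929.08 = 469.1 m.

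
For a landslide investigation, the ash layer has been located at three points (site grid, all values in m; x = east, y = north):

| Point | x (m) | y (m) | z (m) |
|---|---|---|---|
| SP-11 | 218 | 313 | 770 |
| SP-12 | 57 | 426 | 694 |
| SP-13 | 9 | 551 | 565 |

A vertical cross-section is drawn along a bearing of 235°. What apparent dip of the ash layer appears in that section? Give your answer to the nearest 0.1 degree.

Let the plane be z = a·x + b·y + c.
SP-12−SP-11: −161a + 113b = −76;  SP-13−SP-11: −209a + 238b = −205.
Solving gives a = −0.34535, b = −1.16461.
Unit vector along 235° is (sin 235°, cos 235°) = (-0.8192, -0.5736).
Slope in that direction = a·(-0.8192) + b·(-0.5736) = 0.95089.
Apparent dip = arctan|0.95089| = 43.6° (true dip is 50.5°, so apparent ≤ true as expected).

43.6°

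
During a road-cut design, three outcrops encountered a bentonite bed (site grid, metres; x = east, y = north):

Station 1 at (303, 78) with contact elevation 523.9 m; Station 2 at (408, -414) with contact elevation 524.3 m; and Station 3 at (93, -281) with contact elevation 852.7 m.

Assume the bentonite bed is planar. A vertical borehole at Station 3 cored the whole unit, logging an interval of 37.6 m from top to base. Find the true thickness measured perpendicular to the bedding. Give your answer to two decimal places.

Two edge vectors: Station 1→Station 2 = (105, -492, 0.4), Station 1→Station 3 = (-210, -359, 328.8).
Normal n = (Station 1→Station 2) × (Station 1→Station 3) = (-161626, -34608, -141015).
So ∂z/∂x = −n_x/n_z = −1.14616 and ∂z/∂y = −n_y/n_z = −0.24542.
|∇z| = √(a²+b²) = 1.17214, so dip δ = arctan(1.17214) = 49.53°.
True thickness = vertical thickness × cos δ = 37.6 × cos 49.53° = 24.40 m.

24.40 m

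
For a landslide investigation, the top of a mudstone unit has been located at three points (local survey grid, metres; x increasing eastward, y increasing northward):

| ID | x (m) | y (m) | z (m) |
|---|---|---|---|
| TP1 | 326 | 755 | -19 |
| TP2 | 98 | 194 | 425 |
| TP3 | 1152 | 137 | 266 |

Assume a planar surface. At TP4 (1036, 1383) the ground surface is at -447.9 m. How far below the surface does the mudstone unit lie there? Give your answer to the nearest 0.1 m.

Two edge vectors: TP1→TP2 = (-228, -561, 444), TP1→TP3 = (826, -618, 285).
Normal n = (TP1→TP2) × (TP1→TP3) = (114507, 431724, 604290).
So ∂z/∂x = −n_x/n_z = −0.189490 and ∂z/∂y = −n_y/n_z = −0.714432.
Intercept c from TP1: -19 + 61.77 + 539.40 = 582.17.
At (1036, 1383): z_contact = −196.31 − 988.06 + 582.17 = -602.20 m.
Depth below ground = -447.9 − (-602.20) = 154.3 m.

154.3 m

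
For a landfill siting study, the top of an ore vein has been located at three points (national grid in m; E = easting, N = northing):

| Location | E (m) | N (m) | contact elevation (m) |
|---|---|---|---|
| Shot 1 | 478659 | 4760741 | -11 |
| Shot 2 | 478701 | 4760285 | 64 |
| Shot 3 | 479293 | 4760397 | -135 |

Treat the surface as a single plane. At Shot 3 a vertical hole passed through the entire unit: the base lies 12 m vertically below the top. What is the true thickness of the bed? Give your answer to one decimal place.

Let the plane be z = a·E + b·N + c.
Shot 2−Shot 1: 42a − 456b = 75;  Shot 3−Shot 1: 634a − 344b = −124.
Solving gives a = −0.29981, b = −0.19209.
|∇z| = √(a²+b²) = 0.35607, so dip δ = arctan(0.35607) = 19.60°.
True thickness = vertical thickness × cos δ = 12 × cos 19.60° = 11.3 m.

11.3 m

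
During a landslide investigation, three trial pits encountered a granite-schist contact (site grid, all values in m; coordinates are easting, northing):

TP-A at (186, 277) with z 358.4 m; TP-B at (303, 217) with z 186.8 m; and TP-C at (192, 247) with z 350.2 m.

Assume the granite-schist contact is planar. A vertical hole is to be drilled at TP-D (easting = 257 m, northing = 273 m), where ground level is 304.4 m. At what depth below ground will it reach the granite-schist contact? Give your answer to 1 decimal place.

50.9 m

Let the plane be z = a·easting + b·northing + c.
TP-B−TP-A: 117a − 60b = −171.6;  TP-C−TP-A: 6a − 30b = −8.2.
Solving gives a = −1.47810, b = −0.02229.
Then c = 358.4 − a·186 − b·277 = 639.50.
At (257, 273): z_contact = −379.87 − 6.08 + 639.50 = 253.54 m.
Depth below ground = 304.4 − 253.54 = 50.9 m.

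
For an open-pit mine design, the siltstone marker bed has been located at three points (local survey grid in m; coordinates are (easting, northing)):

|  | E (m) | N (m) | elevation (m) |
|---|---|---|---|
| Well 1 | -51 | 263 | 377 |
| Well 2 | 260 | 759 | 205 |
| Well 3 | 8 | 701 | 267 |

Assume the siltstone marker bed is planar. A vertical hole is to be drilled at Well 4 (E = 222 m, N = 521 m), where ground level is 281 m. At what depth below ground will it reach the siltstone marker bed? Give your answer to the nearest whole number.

Two edge vectors: Well 1→Well 2 = (311, 496, -172), Well 1→Well 3 = (59, 438, -110).
Normal n = (Well 1→Well 2) × (Well 1→Well 3) = (20776, 24062, 106954).
So ∂z/∂E = −n_x/n_z = −0.19425 and ∂z/∂N = −n_y/n_z = −0.22498.
Intercept c from Well 1: 377 − 9.91 + 59.17 = 426.26.
At (222, 521): z_contact = −43.1 − 117.2 + 426.26 = 265.9 m.
Depth below ground = 281 − 265.9 = 15 m.

15 m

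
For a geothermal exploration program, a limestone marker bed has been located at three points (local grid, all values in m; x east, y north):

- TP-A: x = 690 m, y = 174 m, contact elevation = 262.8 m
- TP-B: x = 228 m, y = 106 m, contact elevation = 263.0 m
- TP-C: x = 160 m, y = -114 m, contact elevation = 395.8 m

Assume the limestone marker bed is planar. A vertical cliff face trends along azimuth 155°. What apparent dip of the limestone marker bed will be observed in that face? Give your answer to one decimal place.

31.5°

Two edge vectors: TP-A→TP-B = (-462, -68, 0.2), TP-A→TP-C = (-530, -288, 133).
Normal n = (TP-A→TP-B) × (TP-A→TP-C) = (-8986.4, 61340, 97016).
So ∂z/∂x = −n_x/n_z = 0.09263 and ∂z/∂y = −n_y/n_z = −0.63227.
Unit vector along 155° is (sin 155°, cos 155°) = (0.4226, -0.9063).
Slope in that direction = a·(0.4226) + b·(-0.9063) = 0.61217.
Apparent dip = arctan|0.61217| = 31.5° (true dip is 32.6°, so apparent ≤ true as expected).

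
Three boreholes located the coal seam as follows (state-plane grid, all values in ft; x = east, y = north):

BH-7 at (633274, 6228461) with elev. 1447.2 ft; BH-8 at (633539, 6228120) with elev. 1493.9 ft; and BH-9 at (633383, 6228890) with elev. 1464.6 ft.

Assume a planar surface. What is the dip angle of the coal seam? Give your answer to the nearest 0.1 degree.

Two edge vectors: BH-7→BH-8 = (265, -341, 46.7), BH-7→BH-9 = (109, 429, 17.4).
Normal n = (BH-7→BH-8) × (BH-7→BH-9) = (-25967.7, 479.3, 150854).
So ∂z/∂x = −n_x/n_z = 0.17214 and ∂z/∂y = −n_y/n_z = −0.00318.
Gradient magnitude |∇z| = √(a² + b²) = √(0.02963 + 0.00001) = 0.17217.
True dip = arctan(0.17217) = 9.8°, dipping toward W (azimuth ≈ 271°).

9.8°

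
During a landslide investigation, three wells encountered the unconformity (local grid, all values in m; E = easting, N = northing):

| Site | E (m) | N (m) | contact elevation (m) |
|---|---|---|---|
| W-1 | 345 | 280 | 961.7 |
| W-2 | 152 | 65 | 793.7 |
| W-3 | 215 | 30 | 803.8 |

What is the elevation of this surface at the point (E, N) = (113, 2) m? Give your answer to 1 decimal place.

751.4 m

Let the plane be z = a·E + b·N + c.
W-2−W-1: −193a − 215b = −168;  W-3−W-1: −130a − 250b = −157.9.
Solving gives a = 0.39663, b = 0.42535.
Then c = 961.7 − a·345 − b·280 = 705.76.
At (113, 2): z = 44.8 + 0.9 + 705.76 = 751.4 m.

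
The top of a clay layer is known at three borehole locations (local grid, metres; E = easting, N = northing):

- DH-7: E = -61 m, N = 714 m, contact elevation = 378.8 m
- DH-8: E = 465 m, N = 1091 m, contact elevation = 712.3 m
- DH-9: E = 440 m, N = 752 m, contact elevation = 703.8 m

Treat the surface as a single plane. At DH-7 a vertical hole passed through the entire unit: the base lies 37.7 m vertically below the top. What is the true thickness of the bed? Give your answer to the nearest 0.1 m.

31.6 m

Two edge vectors: DH-7→DH-8 = (526, 377, 333.5), DH-7→DH-9 = (501, 38, 325).
Normal n = (DH-7→DH-8) × (DH-7→DH-9) = (109852, -3866.5, -168889).
So ∂z/∂E = −n_x/n_z = 0.65044 and ∂z/∂N = −n_y/n_z = −0.02289.
|∇z| = √(a²+b²) = 0.65084, so dip δ = arctan(0.65084) = 33.06°.
True thickness = vertical thickness × cos δ = 37.7 × cos 33.06° = 31.6 m.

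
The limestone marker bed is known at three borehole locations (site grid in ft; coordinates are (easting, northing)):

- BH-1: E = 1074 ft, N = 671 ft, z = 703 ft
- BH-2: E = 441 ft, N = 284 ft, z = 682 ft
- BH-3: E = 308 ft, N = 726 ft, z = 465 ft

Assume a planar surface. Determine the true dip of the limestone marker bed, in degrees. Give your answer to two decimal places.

26.30°

Two edge vectors: BH-1→BH-2 = (-633, -387, -21), BH-1→BH-3 = (-766, 55, -238).
Normal n = (BH-1→BH-2) × (BH-1→BH-3) = (93261, -134568, -331257).
So ∂z/∂E = −n_x/n_z = 0.28154 and ∂z/∂N = −n_y/n_z = −0.40623.
Gradient magnitude |∇z| = √(a² + b²) = √(0.07926 + 0.16503) = 0.49426.
True dip = arctan(0.49426) = 26.30°, dipping toward NW (azimuth ≈ 325°).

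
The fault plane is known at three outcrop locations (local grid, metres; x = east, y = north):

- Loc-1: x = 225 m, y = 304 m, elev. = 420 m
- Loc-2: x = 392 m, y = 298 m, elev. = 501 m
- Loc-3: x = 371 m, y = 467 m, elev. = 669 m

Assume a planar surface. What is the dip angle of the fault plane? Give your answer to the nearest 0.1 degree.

Two edge vectors: Loc-1→Loc-2 = (167, -6, 81), Loc-1→Loc-3 = (146, 163, 249).
Normal n = (Loc-1→Loc-2) × (Loc-1→Loc-3) = (-14697, -29757, 28097).
So ∂z/∂x = −n_x/n_z = 0.52308 and ∂z/∂y = −n_y/n_z = 1.05908.
Gradient magnitude |∇z| = √(a² + b²) = √(0.27361 + 1.12165) = 1.18121.
True dip = arctan(1.18121) = 49.7°, dipping toward SSW (azimuth ≈ 206°).

49.7°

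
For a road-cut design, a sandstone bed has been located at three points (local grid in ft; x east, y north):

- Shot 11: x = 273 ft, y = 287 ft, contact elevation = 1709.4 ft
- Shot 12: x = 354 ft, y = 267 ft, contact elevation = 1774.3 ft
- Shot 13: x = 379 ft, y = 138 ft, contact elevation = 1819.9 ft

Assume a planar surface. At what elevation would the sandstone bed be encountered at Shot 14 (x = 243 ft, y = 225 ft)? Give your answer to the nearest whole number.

1700 ft

Let the plane be z = a·x + b·y + c.
Shot 12−Shot 11: 81a − 20b = 64.9;  Shot 13−Shot 11: 106a − 149b = 110.5.
Solving gives a = 0.74983, b = −0.20817.
Then c = 1709.4 − a·273 − b·287 = 1564.44.
At (243, 225): z = 182.2 − 46.8 + 1564.44 = 1699.8 ft.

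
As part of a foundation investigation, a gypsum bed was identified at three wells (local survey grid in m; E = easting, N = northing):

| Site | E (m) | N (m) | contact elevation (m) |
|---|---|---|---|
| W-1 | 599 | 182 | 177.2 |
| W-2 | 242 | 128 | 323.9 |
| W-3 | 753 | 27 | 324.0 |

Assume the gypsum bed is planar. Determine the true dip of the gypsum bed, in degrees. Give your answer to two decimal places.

50.22°

Two edge vectors: W-1→W-2 = (-357, -54, 146.7), W-1→W-3 = (154, -155, 146.8).
Normal n = (W-1→W-2) × (W-1→W-3) = (14811.3, 74999.4, 63651).
So ∂z/∂E = −n_x/n_z = −0.23270 and ∂z/∂N = −n_y/n_z = −1.17829.
Gradient magnitude |∇z| = √(a² + b²) = √(0.05415 + 1.38837) = 1.20105.
True dip = arctan(1.20105) = 50.22°, dipping toward N (azimuth ≈ 011°).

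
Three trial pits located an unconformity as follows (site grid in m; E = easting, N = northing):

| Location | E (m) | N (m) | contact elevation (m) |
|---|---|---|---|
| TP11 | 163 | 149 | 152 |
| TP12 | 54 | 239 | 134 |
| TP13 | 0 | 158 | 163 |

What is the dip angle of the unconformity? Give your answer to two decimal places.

17.40°

Two edge vectors: TP11→TP12 = (-109, 90, -18), TP11→TP13 = (-163, 9, 11).
Normal n = (TP11→TP12) × (TP11→TP13) = (1152, 4133, 13689).
So ∂z/∂E = −n_x/n_z = −0.08416 and ∂z/∂N = −n_y/n_z = −0.30192.
Gradient magnitude |∇z| = √(a² + b²) = √(0.00708 + 0.09116) = 0.31343.
True dip = arctan(0.31343) = 17.40°, dipping toward NNE (azimuth ≈ 016°).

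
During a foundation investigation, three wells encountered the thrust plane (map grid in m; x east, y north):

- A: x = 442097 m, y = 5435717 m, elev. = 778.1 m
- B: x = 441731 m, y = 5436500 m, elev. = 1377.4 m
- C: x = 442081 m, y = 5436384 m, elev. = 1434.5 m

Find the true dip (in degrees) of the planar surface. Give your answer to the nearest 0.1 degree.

Let the plane be z = a·x + b·y + c.
B−A: −366a + 783b = 599.3;  C−A: −16a + 667b = 656.4.
Solving gives a = 0.49323, b = 0.99594.
Gradient magnitude |∇z| = √(a² + b²) = √(0.24327 + 0.99190) = 1.11138.
True dip = arctan(1.11138) = 48.0°, dipping toward SSW (azimuth ≈ 206°).

48.0°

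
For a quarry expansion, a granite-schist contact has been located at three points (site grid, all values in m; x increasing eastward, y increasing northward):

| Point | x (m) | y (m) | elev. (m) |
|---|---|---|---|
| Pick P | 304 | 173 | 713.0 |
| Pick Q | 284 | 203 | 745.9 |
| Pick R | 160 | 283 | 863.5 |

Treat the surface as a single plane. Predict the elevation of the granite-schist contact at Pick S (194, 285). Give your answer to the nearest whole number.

Let the plane be z = a·x + b·y + c.
Pick Q−Pick P: −20a + 30b = 32.9;  Pick R−Pick P: −144a + 110b = 150.5.
Solving gives a = −0.42264, b = 0.81491.
Then c = 713 − a·304 − b·173 = 700.50.
At (194, 285): z = −82.0 + 232.2 + 700.50 = 850.8 m.

851 m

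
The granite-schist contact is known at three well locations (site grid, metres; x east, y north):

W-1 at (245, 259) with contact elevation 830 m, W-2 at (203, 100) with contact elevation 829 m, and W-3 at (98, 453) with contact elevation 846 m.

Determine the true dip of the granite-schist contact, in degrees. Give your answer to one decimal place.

Let the plane be z = a·x + b·y + c.
W-2−W-1: −42a − 159b = −1;  W-3−W-1: −147a + 194b = 16.
Solving gives a = −0.07455, b = 0.02598.
Gradient magnitude |∇z| = √(a² + b²) = √(0.00556 + 0.00068) = 0.07895.
True dip = arctan(0.07895) = 4.5°, dipping toward ESE (azimuth ≈ 109°).

4.5°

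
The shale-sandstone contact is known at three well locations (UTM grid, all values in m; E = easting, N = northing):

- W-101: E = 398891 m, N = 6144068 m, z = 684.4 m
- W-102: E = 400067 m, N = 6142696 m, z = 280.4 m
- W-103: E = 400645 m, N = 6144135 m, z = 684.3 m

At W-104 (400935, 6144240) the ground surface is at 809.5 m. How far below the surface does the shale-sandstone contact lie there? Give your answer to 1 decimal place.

98.4 m

Two edge vectors: W-101→W-102 = (1176, -1372, -404), W-101→W-103 = (1754, 67, -0.1).
Normal n = (W-101→W-102) × (W-101→W-103) = (27205.2, -708498.4, 2485280).
So ∂z/∂E = −n_x/n_z = −0.010946533 and ∂z/∂N = −n_y/n_z = 0.285077899.
Intercept c from W-101: 684.4 + 4366.47 − 1751537.99 = −1746487.12.
At (400935, 6144240): z_contact = −4388.85 + 1751587.03 − 1746487.12 = 711.06 m.
Depth below ground = 809.5 − 711.06 = 98.4 m.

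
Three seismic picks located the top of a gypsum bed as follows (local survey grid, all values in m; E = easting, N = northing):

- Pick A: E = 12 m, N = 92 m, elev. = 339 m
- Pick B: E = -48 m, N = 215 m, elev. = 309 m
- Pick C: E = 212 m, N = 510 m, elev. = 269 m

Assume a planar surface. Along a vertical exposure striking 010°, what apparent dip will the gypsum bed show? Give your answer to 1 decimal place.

Let the plane be z = a·E + b·N + c.
Pick B−Pick A: −60a + 123b = −30;  Pick C−Pick A: 200a + 418b = −70.
Solving gives a = 0.07911, b = −0.20531.
Unit vector along 010° is (sin 10°, cos 10°) = (0.1736, 0.9848).
Slope in that direction = a·(0.1736) + b·(0.9848) = −0.18846.
Apparent dip = arctan|0.18846| = 10.7° (true dip is 12.4°, so apparent ≤ true as expected).

10.7°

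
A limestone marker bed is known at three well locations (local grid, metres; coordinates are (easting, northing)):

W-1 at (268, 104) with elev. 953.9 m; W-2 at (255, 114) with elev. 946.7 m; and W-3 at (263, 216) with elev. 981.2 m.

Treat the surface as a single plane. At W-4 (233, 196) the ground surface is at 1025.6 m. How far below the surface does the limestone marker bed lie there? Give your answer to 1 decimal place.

73.0 m

Let the plane be z = a·E + b·N + c.
W-2−W-1: −13a + 10b = −7.2;  W-3−W-1: −5a + 112b = 27.3.
Solving gives a = 0.76771, b = 0.27802.
Then c = 953.9 − a·268 − b·104 = 719.24.
At (233, 196): z_contact = 178.88 + 54.49 + 719.24 = 952.61 m.
Depth below ground = 1025.6 − 952.61 = 73.0 m.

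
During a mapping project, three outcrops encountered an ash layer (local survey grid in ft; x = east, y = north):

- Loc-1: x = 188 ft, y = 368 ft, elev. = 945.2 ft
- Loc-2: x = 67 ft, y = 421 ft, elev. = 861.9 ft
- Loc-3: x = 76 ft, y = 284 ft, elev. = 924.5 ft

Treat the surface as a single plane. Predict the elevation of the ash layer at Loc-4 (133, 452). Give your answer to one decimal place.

881.9 ft

Two edge vectors: Loc-1→Loc-2 = (-121, 53, -83.3), Loc-1→Loc-3 = (-112, -84, -20.7).
Normal n = (Loc-1→Loc-2) × (Loc-1→Loc-3) = (-8094.3, 6824.9, 16100).
So ∂z/∂x = −n_x/n_z = 0.50275 and ∂z/∂y = −n_y/n_z = −0.42391.
Intercept c from Loc-1: 945.2 − 94.52 + 156.00 = 1006.68.
At (133, 452): z = 66.9 − 191.6 + 1006.68 = 881.9 ft.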